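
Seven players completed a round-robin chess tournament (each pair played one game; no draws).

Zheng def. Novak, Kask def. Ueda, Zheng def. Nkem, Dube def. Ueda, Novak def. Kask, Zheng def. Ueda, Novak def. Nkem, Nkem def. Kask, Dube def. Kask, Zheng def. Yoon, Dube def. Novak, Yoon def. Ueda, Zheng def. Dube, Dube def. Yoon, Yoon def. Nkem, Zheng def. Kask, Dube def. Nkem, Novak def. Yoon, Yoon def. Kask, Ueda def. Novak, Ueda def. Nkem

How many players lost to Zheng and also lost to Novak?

3

Zheng beat: Yoon, Nkem, Novak, Kask, Ueda, Dube.
Novak beat: Yoon, Nkem, Kask.
Both beat: Yoon, Nkem, Kask — 3.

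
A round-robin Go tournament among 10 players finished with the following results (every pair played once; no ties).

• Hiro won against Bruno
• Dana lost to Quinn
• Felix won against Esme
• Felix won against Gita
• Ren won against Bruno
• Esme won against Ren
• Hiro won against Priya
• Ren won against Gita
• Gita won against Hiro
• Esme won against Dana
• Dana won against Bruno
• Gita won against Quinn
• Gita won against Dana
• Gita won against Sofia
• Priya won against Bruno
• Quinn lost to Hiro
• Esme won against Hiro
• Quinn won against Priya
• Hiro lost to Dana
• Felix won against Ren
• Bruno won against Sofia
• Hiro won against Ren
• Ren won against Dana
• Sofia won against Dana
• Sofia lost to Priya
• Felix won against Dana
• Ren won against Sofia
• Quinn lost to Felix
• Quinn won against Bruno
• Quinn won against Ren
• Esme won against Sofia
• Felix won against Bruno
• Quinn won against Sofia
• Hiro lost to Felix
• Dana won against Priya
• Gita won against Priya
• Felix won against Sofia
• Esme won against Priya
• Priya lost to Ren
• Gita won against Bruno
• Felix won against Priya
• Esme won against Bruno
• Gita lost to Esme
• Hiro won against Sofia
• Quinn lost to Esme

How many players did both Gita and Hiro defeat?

Gita beat: Hiro, Sofia, Quinn, Dana, Priya, Bruno.
Hiro beat: Sofia, Ren, Quinn, Priya, Bruno.
Both beat: Sofia, Quinn, Priya, Bruno — 4.

4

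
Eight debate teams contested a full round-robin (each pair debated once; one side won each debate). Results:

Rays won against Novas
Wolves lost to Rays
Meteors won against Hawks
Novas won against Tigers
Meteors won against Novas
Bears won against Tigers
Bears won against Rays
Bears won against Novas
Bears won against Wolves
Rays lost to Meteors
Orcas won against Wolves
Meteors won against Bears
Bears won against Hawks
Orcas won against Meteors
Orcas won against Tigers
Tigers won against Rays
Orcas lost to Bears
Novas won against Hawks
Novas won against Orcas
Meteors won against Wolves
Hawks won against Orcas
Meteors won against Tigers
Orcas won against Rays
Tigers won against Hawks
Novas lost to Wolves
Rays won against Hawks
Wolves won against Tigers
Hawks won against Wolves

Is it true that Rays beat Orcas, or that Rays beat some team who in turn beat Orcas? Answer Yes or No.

Rays did not beat Orcas directly.
Rays beat Wolves, Hawks, Novas. Of those, Hawks beat Orcas.

Yes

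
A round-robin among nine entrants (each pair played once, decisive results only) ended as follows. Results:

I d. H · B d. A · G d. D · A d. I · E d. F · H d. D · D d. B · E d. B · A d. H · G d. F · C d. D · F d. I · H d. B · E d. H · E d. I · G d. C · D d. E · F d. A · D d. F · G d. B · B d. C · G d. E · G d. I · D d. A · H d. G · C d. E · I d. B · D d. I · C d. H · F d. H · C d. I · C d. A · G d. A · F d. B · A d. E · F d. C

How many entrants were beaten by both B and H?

B beat: A, C.
H beat: B, D, G.
No one was beaten by both.

0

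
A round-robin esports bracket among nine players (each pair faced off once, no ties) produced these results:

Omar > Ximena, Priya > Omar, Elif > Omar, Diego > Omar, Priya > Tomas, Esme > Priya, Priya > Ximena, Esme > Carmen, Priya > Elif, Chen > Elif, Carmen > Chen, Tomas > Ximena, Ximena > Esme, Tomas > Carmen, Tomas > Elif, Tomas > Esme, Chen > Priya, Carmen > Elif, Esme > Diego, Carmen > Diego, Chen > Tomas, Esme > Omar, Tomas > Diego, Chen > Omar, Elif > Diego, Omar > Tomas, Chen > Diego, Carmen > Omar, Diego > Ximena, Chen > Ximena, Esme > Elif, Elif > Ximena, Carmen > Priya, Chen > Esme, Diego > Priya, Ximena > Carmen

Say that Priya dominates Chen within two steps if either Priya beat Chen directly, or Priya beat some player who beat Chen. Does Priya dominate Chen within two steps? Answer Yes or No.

No

Priya did not beat Chen directly.
Priya beat Tomas, Omar, Elif, Ximena, but each of them lost to Chen. No two-step path.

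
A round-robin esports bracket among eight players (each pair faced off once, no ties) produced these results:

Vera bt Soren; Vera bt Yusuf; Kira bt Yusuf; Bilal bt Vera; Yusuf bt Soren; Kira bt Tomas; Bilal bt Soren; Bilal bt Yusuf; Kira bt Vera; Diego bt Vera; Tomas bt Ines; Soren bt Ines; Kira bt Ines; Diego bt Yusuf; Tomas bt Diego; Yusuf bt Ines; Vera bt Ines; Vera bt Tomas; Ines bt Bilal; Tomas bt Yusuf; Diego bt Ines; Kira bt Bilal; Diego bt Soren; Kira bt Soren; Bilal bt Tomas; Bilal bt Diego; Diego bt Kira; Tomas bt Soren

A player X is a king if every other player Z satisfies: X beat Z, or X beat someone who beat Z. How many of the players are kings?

Bilal reaches everyone (king).
Diego reaches everyone (king).
Vera cannot reach Kira in two steps.
Tomas reaches everyone (king).
Yusuf cannot reach Diego, Vera, Tomas, Kira in two steps.
Soren cannot reach Diego, Vera, Tomas, Yusuf, Kira in two steps.
Kira reaches everyone (king).
Ines cannot reach Kira in two steps.
Kings: Bilal, Diego, Tomas, Kira — 4.

4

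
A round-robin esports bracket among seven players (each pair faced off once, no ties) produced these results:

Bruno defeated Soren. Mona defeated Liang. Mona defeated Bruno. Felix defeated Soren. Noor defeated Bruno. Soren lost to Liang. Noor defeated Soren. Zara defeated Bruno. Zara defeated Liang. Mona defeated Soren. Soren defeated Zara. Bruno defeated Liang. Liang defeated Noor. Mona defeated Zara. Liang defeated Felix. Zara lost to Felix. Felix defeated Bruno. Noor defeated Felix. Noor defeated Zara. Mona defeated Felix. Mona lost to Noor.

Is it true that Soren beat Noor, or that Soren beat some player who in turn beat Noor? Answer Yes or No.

Soren did not beat Noor directly.
Soren beat Zara, but each of them lost to Noor. No two-step path.

No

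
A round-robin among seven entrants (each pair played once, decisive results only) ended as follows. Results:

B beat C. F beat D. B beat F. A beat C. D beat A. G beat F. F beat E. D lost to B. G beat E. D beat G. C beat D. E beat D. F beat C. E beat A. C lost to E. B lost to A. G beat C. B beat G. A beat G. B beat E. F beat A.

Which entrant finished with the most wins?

Win totals: A 3, B 5, C 1, D 2, E 3, F 4, G 3.
B leads with 5 wins (next highest: 4).

B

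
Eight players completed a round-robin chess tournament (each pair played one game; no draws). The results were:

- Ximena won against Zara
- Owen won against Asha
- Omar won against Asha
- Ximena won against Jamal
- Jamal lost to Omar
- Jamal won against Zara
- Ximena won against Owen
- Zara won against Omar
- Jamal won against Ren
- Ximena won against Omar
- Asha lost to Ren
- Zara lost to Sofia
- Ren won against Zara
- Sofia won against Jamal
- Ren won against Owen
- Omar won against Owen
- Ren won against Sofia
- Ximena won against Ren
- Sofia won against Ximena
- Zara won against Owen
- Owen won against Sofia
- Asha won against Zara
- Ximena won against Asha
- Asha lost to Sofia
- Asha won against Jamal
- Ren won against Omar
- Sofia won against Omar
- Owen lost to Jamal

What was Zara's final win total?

Zara's results: beat Owen, Omar; lost to Ximena, Ren, Sofia, Jamal, Asha.
That is 2 wins.

2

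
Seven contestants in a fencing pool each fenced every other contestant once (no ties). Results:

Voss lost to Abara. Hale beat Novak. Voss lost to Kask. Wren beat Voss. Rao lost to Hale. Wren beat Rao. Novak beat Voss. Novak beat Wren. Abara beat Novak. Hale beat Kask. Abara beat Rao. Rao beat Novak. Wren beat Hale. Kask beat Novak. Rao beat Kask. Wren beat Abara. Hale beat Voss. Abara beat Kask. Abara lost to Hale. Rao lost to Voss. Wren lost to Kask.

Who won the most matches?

Win totals: Wren 4, Voss 1, Kask 3, Hale 5, Rao 2, Abara 4, Novak 2.
Hale leads with 5 wins (next highest: 4).

Hale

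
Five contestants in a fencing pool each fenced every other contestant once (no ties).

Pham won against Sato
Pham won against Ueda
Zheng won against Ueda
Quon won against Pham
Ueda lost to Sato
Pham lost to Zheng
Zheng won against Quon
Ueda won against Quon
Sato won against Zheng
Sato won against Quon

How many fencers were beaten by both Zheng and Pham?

1

Zheng beat: Ueda, Pham, Quon.
Pham beat: Sato, Ueda.
Both beat: Ueda — 1.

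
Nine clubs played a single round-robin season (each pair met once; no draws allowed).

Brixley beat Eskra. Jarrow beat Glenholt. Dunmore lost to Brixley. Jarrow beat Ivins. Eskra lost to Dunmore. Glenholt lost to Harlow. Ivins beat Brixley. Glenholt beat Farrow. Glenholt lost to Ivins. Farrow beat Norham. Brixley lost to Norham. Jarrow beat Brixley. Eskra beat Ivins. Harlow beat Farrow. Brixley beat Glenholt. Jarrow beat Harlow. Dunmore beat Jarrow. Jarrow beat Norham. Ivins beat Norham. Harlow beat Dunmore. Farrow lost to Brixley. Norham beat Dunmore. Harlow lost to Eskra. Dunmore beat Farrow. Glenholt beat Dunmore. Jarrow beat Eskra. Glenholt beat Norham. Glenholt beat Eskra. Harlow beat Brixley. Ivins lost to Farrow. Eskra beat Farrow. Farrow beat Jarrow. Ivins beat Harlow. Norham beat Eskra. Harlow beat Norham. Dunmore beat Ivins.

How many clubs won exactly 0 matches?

0

Win totals: Brixley 4, Jarrow 6, Norham 3, Ivins 4, Eskra 3, Glenholt 4, Farrow 3, Harlow 5, Dunmore 4.
No club has exactly 0 wins.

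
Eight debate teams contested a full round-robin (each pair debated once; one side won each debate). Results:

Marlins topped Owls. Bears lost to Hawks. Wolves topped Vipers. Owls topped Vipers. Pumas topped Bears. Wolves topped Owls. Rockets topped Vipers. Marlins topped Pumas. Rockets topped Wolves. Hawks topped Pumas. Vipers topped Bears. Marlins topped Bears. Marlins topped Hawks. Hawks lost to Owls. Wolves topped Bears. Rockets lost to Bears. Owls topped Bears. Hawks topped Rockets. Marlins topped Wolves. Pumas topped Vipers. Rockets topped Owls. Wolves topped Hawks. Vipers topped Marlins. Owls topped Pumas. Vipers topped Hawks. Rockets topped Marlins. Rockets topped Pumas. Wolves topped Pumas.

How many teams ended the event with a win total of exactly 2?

Win totals: Bears 1, Pumas 2, Rockets 5, Marlins 5, Owls 4, Hawks 3, Wolves 5, Vipers 3.
Exactly 2: Pumas — 1 team.

1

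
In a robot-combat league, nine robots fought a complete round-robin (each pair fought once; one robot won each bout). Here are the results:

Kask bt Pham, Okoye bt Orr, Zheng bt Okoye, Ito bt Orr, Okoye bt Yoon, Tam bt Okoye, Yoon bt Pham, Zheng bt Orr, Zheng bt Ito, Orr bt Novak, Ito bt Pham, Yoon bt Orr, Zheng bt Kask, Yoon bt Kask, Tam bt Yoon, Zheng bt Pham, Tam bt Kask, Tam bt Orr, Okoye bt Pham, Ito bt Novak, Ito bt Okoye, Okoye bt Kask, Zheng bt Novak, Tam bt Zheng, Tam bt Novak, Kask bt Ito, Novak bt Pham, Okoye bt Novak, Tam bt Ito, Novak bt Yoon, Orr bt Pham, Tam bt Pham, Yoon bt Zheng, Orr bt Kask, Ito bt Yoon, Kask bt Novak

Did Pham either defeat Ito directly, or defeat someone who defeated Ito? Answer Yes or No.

No

Pham did not beat Ito directly.
Pham beat no one, so there is no intermediate robot.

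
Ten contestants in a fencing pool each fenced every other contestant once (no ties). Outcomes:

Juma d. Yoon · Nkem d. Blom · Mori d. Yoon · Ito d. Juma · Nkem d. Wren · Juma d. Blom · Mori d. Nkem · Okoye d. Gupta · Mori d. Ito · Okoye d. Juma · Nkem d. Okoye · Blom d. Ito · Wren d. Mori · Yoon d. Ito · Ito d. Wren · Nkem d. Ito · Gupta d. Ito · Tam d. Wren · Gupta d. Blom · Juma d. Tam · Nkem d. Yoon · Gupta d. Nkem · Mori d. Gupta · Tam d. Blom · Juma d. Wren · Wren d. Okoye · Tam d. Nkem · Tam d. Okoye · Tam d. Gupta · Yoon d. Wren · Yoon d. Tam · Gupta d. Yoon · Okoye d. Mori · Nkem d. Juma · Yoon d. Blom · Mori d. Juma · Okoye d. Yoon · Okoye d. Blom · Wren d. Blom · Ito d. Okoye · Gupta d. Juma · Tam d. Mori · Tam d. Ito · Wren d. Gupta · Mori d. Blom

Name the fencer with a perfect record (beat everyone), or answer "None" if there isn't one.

Highest win total is Tam with 7 (out of 9 possible).
Tam lost to Juma, Yoon, so no fencer went undefeated.

None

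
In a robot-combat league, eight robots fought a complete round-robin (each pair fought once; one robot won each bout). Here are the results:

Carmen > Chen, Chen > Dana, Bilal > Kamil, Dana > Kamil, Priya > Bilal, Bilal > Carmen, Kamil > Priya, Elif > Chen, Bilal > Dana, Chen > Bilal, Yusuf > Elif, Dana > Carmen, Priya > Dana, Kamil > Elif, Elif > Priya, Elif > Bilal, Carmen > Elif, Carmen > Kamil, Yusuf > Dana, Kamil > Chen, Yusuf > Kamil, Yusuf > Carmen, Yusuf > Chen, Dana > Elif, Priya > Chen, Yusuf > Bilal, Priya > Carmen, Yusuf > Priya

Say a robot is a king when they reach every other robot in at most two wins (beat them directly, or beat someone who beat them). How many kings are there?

1

Yusuf reaches everyone (king).
Priya cannot reach Yusuf in two steps.
Kamil cannot reach Yusuf in two steps.
Dana cannot reach Yusuf in two steps.
Elif cannot reach Yusuf in two steps.
Chen cannot reach Yusuf, Priya in two steps.
Carmen cannot reach Yusuf in two steps.
Bilal cannot reach Yusuf in two steps.
Kings: Yusuf — 1.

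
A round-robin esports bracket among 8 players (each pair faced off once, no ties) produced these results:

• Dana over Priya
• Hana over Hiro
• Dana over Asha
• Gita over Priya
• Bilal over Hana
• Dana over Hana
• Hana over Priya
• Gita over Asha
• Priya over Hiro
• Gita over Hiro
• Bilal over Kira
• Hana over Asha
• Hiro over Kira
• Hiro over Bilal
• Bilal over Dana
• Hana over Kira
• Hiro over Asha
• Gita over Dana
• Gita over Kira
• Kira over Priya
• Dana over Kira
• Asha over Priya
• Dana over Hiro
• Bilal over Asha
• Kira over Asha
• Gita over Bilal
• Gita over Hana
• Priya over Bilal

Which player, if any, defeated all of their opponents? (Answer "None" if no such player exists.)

Gita

Gita has 7 wins out of 7 opponents — a perfect record.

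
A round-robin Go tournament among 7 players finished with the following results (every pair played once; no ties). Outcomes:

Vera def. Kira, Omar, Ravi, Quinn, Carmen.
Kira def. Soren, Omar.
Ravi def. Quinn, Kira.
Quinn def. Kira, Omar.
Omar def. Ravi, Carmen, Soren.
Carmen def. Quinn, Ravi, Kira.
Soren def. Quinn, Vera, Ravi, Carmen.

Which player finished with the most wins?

Vera

Win totals: Ravi 2, Omar 3, Kira 2, Quinn 2, Carmen 3, Soren 4, Vera 5.
Vera leads with 5 wins (next highest: 4).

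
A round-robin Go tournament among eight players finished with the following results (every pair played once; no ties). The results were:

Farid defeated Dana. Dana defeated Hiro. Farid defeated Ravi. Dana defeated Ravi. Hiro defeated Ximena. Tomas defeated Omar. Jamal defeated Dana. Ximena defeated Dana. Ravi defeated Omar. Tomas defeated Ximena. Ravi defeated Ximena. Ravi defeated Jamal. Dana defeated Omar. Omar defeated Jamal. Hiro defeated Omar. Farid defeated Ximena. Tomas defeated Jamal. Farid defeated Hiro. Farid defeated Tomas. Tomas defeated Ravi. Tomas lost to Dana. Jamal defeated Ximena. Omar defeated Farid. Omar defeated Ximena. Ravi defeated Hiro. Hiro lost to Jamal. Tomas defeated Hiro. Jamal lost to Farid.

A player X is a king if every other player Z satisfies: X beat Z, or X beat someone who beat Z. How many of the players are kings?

4

Ravi cannot reach Tomas in two steps.
Jamal cannot reach Farid in two steps.
Omar reaches everyone (king).
Dana reaches everyone (king).
Tomas reaches everyone (king).
Ximena cannot reach Jamal, Farid in two steps.
Hiro cannot reach Ravi, Tomas in two steps.
Farid reaches everyone (king).
Kings: Omar, Dana, Tomas, Farid — 4.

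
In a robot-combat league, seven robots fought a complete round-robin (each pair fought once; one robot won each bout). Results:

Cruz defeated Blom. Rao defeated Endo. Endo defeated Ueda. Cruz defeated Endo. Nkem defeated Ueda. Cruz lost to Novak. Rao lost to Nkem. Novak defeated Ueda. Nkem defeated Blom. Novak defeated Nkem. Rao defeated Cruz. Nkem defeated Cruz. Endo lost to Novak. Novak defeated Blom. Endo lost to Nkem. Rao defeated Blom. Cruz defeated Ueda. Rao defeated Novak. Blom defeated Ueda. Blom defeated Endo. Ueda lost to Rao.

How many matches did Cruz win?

3

Cruz's results: beat Ueda, Blom, Endo; lost to Rao, Nkem, Novak.
That is 3 wins.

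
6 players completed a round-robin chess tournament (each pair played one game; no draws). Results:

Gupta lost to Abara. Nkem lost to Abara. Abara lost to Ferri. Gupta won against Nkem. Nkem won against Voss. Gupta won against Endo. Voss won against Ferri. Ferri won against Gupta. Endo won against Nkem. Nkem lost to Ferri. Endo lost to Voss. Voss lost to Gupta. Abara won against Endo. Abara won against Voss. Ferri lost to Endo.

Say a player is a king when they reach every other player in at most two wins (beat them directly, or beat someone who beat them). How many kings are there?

Nkem cannot reach Abara, Gupta in two steps.
Ferri reaches everyone (king).
Voss reaches everyone (king).
Abara reaches everyone (king).
Endo reaches everyone (king).
Gupta cannot reach Abara in two steps.
Kings: Ferri, Voss, Abara, Endo — 4.

4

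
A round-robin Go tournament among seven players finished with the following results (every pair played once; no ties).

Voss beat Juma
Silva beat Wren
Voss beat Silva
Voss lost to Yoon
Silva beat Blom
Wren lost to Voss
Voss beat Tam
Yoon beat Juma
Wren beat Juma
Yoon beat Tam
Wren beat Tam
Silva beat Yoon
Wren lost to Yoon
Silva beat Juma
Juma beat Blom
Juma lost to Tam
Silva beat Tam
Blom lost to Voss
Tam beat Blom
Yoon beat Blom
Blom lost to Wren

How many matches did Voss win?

5

Voss' results: beat Tam, Blom, Silva, Juma, Wren; lost to Yoon.
That is 5 wins.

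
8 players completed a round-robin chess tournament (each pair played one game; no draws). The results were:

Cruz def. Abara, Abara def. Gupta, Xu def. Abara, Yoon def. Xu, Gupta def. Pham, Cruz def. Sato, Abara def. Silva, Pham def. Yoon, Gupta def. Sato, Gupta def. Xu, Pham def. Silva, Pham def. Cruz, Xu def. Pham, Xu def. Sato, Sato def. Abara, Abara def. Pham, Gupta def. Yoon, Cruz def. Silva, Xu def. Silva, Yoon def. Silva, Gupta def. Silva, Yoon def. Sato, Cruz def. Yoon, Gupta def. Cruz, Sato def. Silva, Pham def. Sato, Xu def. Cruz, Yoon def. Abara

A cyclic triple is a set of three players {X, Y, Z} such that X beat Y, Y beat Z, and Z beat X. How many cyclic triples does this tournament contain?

Win totals: Abara 3, Xu 5, Cruz 4, Silva 0, Sato 2, Yoon 4, Pham 4, Gupta 6.
A player with w wins dominates both others in C(w,2) triples; summing gives 3 + 10 + 6 + 0 + 1 + 6 + 6 + 15 = 47 transitive triples.
Total triples C(8,3) = 56, so cyclic triples = 56 − 47 = 9.

9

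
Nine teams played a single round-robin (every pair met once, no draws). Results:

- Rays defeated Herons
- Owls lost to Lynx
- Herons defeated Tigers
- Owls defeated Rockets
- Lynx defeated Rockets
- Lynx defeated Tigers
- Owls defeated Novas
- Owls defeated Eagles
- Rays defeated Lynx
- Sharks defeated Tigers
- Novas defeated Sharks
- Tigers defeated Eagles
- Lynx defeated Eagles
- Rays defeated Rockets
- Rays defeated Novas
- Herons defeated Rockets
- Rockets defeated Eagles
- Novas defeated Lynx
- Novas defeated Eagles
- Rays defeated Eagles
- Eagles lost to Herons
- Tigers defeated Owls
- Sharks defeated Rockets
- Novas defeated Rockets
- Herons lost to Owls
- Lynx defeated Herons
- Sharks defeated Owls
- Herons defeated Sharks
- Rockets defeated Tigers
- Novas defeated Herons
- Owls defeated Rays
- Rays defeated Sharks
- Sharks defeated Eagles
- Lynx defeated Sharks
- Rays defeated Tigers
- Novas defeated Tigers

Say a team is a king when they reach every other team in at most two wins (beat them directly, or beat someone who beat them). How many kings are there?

Tigers cannot reach Sharks, Lynx in two steps.
Rockets cannot reach Sharks, Lynx, Novas, Rays, Herons in two steps.
Owls reaches everyone (king).
Sharks cannot reach Lynx in two steps.
Lynx reaches everyone (king).
Novas cannot reach Rays in two steps.
Rays reaches everyone (king).
Eagles cannot reach Tigers, Rockets, Owls, Sharks, Lynx, Novas, Rays, Herons in two steps.
Herons cannot reach Lynx, Novas, Rays in two steps.
Kings: Owls, Lynx, Rays — 3.

3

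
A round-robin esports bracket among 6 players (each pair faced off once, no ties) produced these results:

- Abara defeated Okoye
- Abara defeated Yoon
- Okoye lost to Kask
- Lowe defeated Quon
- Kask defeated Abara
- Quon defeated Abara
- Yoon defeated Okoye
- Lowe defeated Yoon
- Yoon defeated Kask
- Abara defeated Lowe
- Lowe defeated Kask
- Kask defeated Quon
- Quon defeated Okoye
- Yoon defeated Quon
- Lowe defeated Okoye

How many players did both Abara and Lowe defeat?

2

Abara beat: Yoon, Okoye, Lowe.
Lowe beat: Yoon, Quon, Okoye, Kask.
Both beat: Yoon, Okoye — 2.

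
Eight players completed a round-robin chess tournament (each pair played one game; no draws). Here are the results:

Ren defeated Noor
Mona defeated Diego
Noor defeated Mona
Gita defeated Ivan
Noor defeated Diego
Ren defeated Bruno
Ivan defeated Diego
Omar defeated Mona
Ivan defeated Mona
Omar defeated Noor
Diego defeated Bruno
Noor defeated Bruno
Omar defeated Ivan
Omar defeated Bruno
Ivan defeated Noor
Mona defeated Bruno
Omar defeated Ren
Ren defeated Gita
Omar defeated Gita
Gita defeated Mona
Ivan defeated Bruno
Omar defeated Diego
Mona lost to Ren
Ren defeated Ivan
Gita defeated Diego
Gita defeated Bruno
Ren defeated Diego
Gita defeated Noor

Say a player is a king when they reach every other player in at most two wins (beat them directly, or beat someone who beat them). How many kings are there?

1

Gita cannot reach Omar, Ren in two steps.
Noor cannot reach Gita, Omar, Ren, Ivan in two steps.
Bruno cannot reach Gita, Noor, Diego, Mona, Omar, Ren, Ivan in two steps.
Diego cannot reach Gita, Noor, Mona, Omar, Ren, Ivan in two steps.
Mona cannot reach Gita, Noor, Omar, Ren, Ivan in two steps.
Omar reaches everyone (king).
Ren cannot reach Omar in two steps.
Ivan cannot reach Gita, Omar, Ren in two steps.
Kings: Omar — 1.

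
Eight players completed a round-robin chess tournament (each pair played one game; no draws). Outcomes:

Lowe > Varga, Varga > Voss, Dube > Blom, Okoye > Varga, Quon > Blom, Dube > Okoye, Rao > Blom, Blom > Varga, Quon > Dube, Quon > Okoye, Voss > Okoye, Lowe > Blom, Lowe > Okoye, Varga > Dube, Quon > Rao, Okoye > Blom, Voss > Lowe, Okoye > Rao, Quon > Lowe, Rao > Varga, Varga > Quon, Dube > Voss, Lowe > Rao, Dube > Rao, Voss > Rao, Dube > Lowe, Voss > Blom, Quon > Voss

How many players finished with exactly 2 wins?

Win totals: Lowe 4, Okoye 3, Dube 5, Blom 1, Rao 2, Quon 6, Varga 3, Voss 4.
Exactly 2: Rao — 1 player.

1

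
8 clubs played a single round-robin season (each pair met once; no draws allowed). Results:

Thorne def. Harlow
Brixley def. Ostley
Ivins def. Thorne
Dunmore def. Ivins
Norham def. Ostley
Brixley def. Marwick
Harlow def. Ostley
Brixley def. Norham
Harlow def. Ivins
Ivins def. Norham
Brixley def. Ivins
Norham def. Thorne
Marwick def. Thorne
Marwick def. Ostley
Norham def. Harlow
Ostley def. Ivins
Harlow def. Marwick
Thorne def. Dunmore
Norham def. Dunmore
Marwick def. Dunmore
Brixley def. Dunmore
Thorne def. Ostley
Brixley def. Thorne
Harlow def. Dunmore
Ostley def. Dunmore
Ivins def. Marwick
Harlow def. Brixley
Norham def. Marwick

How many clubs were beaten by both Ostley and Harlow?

2

Ostley beat: Ivins, Dunmore.
Harlow beat: Marwick, Brixley, Ivins, Ostley, Dunmore.
Both beat: Ivins, Dunmore — 2.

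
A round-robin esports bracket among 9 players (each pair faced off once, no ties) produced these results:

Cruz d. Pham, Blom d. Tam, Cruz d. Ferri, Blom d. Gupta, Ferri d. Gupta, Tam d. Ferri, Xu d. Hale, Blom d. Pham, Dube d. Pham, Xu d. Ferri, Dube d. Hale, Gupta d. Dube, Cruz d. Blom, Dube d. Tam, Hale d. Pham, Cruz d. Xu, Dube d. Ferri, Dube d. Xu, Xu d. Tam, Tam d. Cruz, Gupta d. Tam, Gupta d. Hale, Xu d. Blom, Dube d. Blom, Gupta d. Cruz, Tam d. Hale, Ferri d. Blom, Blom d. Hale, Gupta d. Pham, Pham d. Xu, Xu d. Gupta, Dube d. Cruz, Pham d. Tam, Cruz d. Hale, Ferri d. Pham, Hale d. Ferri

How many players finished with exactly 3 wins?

2

Win totals: Hale 2, Xu 5, Pham 2, Tam 3, Dube 7, Cruz 5, Blom 4, Ferri 3, Gupta 5.
Exactly 3: Tam, Ferri — 2 players.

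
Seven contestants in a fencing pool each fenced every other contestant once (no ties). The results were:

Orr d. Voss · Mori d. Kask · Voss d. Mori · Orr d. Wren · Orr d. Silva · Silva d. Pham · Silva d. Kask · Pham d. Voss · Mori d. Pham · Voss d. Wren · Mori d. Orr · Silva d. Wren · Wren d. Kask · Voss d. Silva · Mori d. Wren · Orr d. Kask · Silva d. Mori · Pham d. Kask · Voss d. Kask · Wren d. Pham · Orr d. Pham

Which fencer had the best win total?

Win totals: Pham 2, Mori 4, Silva 4, Orr 5, Voss 4, Kask 0, Wren 2.
Orr leads with 5 wins (next highest: 4).

Orr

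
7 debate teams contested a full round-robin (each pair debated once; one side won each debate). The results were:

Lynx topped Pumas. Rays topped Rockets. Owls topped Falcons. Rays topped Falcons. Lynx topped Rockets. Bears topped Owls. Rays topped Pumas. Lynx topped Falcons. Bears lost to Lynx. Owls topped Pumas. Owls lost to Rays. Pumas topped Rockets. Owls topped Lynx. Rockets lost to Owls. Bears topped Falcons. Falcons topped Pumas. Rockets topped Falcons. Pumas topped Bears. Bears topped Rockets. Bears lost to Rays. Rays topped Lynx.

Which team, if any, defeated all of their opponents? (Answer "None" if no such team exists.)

Rays

Rays has 6 wins out of 6 opponents — a perfect record.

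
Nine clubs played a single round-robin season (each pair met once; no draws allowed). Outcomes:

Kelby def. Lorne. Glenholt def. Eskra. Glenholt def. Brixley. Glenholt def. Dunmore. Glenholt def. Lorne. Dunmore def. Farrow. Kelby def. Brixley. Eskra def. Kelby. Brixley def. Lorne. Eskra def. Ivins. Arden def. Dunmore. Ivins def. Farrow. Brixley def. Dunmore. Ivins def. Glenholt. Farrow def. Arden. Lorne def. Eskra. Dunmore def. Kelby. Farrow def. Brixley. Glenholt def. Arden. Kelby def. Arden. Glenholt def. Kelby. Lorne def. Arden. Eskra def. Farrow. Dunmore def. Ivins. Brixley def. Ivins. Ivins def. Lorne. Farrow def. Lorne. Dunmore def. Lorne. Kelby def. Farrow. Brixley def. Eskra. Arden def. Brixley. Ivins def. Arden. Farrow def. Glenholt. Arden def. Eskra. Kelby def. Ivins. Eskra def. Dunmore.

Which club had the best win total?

Glenholt

Win totals: Farrow 4, Lorne 2, Kelby 5, Dunmore 4, Eskra 4, Ivins 4, Arden 3, Brixley 4, Glenholt 6.
Glenholt leads with 6 wins (next highest: 5).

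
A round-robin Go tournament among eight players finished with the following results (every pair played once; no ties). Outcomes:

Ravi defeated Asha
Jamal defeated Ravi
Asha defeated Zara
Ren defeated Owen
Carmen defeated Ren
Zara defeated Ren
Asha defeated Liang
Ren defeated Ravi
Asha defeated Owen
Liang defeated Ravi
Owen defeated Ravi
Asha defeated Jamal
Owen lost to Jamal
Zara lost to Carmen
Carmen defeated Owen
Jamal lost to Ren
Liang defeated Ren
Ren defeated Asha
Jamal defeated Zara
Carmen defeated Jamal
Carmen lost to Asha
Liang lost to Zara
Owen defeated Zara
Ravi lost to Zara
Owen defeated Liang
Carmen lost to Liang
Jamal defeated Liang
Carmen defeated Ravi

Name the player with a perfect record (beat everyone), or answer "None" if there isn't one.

Highest win total is Carmen with 5 (out of 7 possible).
Carmen lost to Asha, Liang, so no player went undefeated.

None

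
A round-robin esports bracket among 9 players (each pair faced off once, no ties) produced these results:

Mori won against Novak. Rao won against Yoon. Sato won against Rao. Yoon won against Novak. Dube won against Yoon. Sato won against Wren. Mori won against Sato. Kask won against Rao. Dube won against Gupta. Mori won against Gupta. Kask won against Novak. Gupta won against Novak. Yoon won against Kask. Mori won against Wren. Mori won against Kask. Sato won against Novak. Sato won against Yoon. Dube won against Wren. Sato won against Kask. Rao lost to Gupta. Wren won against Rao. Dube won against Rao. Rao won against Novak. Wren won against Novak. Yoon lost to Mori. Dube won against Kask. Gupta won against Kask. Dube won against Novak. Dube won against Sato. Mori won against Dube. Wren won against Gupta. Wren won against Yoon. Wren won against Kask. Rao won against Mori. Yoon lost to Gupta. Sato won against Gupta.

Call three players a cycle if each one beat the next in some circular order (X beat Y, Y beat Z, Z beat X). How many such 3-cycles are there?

Win totals: Wren 5, Gupta 4, Sato 6, Rao 3, Yoon 2, Dube 7, Mori 7, Kask 2, Novak 0.
A player with w wins dominates both others in C(w,2) triples; summing gives 10 + 6 + 15 + 3 + 1 + 21 + 21 + 1 + 0 = 78 transitive triples.
Total triples C(9,3) = 84, so cyclic triples = 84 − 78 = 6.

6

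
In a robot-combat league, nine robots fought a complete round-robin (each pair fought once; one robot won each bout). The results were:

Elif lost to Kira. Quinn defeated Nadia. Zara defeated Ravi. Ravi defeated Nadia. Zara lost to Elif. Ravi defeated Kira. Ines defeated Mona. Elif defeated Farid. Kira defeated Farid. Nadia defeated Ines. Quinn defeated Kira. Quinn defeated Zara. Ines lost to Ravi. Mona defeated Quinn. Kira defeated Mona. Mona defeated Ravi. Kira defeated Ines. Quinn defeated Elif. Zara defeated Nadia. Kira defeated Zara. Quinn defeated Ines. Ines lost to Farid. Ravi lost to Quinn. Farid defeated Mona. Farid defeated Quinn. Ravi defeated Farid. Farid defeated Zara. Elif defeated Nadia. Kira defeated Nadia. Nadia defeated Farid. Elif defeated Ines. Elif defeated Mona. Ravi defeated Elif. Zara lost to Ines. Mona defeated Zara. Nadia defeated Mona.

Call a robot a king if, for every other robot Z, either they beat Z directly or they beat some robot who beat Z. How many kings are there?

Elif cannot reach Kira in two steps.
Ines cannot reach Elif, Kira, Farid in two steps.
Zara cannot reach Quinn in two steps.
Kira reaches everyone (king).
Farid reaches everyone (king).
Quinn reaches everyone (king).
Nadia cannot reach Elif, Kira in two steps.
Mona reaches everyone (king).
Ravi reaches everyone (king).
Kings: Kira, Farid, Quinn, Mona, Ravi — 5.

5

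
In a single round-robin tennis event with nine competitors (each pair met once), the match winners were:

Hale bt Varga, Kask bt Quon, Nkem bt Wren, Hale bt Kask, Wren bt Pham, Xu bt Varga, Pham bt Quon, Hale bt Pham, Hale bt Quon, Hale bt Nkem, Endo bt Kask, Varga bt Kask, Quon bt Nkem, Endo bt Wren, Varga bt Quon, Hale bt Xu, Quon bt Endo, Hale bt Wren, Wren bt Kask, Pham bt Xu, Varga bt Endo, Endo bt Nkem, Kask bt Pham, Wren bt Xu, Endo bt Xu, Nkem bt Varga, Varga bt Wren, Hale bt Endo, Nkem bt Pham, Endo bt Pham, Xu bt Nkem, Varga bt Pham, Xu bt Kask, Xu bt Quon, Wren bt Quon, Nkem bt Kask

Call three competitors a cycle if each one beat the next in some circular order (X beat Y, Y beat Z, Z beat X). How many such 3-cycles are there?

15

Win totals: Kask 2, Hale 8, Varga 5, Quon 2, Wren 4, Pham 2, Xu 4, Endo 5, Nkem 4.
A competitor with w wins dominates both others in C(w,2) triples; summing gives 1 + 28 + 10 + 1 + 6 + 1 + 6 + 10 + 6 = 69 transitive triples.
Total triples C(9,3) = 84, so cyclic triples = 84 − 69 = 15.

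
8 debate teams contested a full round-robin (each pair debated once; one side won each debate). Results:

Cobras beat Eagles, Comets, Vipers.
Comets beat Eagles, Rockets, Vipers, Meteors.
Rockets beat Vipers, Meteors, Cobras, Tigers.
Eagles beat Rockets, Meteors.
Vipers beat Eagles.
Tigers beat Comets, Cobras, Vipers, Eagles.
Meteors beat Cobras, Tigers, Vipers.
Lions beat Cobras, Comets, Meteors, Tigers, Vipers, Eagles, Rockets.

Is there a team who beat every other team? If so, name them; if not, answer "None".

Lions

Lions has 7 wins out of 7 opponents — a perfect record.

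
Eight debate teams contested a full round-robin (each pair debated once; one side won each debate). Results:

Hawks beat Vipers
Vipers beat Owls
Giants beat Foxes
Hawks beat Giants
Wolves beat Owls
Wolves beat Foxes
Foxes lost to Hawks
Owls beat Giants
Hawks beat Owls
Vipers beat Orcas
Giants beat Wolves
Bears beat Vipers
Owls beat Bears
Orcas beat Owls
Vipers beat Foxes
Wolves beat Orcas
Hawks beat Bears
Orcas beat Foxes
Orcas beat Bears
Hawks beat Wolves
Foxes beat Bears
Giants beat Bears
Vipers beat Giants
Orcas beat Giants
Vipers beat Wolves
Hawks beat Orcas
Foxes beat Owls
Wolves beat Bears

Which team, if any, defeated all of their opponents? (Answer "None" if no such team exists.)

Hawks

Hawks has 7 wins out of 7 opponents — a perfect record.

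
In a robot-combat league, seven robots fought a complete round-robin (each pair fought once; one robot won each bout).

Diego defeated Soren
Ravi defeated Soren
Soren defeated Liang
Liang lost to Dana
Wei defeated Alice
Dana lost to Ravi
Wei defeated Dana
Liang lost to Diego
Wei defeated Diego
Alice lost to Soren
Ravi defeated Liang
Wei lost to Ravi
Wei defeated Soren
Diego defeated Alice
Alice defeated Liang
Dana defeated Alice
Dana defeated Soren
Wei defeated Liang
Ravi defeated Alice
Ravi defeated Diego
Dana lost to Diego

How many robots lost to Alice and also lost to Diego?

1

Alice beat: Liang.
Diego beat: Liang, Alice, Soren, Dana.
Both beat: Liang — 1.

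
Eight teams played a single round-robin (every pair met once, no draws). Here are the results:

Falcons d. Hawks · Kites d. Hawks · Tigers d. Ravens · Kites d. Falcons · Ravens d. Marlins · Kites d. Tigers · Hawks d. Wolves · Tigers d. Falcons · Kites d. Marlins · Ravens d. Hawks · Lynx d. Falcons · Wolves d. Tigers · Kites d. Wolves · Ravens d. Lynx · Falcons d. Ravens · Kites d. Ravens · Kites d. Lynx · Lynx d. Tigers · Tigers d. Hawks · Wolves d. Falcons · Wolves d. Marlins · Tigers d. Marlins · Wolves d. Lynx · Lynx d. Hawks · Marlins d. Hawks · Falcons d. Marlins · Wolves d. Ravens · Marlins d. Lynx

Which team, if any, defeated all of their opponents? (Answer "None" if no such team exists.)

Kites

Kites has 7 wins out of 7 opponents — a perfect record.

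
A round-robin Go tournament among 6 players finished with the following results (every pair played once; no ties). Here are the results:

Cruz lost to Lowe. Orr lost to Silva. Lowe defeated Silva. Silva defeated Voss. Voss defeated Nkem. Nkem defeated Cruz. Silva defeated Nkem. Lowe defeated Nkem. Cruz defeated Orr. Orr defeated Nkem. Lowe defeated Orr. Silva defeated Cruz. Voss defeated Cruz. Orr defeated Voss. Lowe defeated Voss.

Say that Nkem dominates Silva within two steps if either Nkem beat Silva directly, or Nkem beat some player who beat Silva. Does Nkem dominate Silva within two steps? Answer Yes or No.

Nkem did not beat Silva directly.
Nkem beat Cruz, but each of them lost to Silva. No two-step path.

No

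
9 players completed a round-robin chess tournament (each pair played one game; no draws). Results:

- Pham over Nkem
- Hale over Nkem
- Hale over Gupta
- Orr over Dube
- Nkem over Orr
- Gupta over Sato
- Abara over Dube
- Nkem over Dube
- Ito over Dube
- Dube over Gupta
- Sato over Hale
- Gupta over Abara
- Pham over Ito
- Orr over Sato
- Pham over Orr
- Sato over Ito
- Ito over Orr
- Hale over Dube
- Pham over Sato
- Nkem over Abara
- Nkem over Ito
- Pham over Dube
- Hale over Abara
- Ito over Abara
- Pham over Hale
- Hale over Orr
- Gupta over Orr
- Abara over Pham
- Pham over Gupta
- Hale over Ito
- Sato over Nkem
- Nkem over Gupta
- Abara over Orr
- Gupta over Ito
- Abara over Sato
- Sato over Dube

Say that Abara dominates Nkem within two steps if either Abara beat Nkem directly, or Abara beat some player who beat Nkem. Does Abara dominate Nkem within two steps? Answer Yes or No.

Yes

Abara did not beat Nkem directly.
Abara beat Dube, Orr, Pham, Sato. Of those, Pham beat Nkem.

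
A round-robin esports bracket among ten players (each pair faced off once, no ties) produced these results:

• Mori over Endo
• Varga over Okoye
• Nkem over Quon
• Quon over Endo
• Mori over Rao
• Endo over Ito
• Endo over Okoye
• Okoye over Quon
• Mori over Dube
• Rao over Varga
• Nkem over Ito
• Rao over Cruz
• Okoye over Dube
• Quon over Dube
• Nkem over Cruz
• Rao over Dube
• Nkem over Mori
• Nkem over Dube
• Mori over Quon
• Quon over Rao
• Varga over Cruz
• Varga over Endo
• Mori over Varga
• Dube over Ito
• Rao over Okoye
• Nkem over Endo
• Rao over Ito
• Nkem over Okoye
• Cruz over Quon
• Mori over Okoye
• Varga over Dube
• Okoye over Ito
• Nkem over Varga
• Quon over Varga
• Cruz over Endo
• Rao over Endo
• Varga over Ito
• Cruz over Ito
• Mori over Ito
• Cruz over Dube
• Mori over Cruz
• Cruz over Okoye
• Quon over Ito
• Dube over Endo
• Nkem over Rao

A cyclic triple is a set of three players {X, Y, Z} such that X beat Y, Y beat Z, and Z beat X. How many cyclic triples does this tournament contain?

Win totals: Cruz 5, Endo 2, Rao 6, Nkem 9, Varga 5, Quon 5, Ito 0, Okoye 3, Dube 2, Mori 8.
A player with w wins dominates both others in C(w,2) triples; summing gives 10 + 1 + 15 + 36 + 10 + 10 + 0 + 3 + 1 + 28 = 114 transitive triples.
Total triples C(10,3) = 120, so cyclic triples = 120 − 114 = 6.

6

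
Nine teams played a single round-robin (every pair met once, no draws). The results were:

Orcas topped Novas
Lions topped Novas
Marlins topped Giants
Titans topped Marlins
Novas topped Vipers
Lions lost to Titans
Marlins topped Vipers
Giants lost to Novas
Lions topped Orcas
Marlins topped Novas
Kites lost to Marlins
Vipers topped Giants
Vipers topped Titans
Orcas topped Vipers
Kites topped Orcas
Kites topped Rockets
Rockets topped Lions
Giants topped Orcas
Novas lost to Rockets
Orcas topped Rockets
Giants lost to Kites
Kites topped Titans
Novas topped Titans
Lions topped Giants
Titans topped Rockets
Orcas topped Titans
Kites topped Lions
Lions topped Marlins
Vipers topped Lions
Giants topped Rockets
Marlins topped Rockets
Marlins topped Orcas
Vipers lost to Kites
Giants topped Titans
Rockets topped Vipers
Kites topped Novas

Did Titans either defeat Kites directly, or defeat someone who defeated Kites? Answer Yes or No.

Titans did not beat Kites directly.
Titans beat Marlins, Lions, Rockets. Of those, Marlins beat Kites.

Yes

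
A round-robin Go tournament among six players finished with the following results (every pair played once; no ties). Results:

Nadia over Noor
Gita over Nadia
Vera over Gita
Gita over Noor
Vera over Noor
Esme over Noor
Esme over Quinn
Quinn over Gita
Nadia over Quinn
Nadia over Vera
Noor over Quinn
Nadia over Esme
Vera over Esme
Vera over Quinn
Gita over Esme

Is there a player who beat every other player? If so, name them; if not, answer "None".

None

Highest win total is Vera with 4 (out of 5 possible).
Vera lost to Nadia, so no player went undefeated.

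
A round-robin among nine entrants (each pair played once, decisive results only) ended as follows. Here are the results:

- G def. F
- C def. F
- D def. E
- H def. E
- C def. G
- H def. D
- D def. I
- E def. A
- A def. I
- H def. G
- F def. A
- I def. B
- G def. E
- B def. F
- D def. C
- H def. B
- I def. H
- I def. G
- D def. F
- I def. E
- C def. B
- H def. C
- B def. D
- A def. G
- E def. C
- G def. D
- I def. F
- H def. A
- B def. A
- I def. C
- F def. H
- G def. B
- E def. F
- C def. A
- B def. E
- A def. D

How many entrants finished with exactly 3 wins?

2

Win totals: A 3, B 4, C 4, D 4, E 3, F 2, G 4, H 6, I 6.
Exactly 3: A, E — 2 entrants.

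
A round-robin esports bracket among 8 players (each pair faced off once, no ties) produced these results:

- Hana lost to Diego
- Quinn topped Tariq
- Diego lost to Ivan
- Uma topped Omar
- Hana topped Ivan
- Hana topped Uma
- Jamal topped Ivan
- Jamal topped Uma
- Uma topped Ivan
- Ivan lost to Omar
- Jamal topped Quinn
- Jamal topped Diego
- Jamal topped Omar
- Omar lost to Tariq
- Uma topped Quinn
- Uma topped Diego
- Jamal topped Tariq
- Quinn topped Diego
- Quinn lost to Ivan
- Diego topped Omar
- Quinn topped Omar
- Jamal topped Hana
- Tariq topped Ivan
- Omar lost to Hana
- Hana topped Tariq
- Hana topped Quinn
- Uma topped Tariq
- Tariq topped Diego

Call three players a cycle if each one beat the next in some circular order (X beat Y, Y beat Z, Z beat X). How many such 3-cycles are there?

Win totals: Quinn 3, Hana 5, Uma 5, Omar 1, Diego 2, Tariq 3, Ivan 2, Jamal 7.
A player with w wins dominates both others in C(w,2) triples; summing gives 3 + 10 + 10 + 0 + 1 + 3 + 1 + 21 = 49 transitive triples.
Total triples C(8,3) = 56, so cyclic triples = 56 − 49 = 7.

7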